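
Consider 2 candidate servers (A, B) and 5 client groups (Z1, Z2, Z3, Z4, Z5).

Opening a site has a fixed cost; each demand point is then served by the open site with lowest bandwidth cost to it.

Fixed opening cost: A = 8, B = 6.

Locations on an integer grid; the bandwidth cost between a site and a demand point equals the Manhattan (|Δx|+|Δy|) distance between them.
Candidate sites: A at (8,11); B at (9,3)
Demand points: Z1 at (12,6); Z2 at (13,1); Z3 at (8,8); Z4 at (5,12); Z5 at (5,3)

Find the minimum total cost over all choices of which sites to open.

Open {A, B}: assign each demand point to its cheapest open site.
  Z1→B 6, Z2→B 6, Z3→A 3, Z4→A 4, Z5→B 4
  bandwidth cost 23, fixed 14 → total 37.
Compare {B}: bandwidth cost 35 + fixed 6 = 41.
Compare {A}: bandwidth cost 42 + fixed 8 = 50.

37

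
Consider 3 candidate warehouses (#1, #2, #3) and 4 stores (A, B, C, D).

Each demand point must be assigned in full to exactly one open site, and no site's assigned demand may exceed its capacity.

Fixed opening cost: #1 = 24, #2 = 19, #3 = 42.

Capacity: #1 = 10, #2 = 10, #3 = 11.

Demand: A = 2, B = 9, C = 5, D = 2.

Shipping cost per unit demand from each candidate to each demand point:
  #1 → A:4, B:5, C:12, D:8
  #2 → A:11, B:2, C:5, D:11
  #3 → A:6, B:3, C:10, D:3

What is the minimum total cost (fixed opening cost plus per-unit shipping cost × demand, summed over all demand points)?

Open {#2, #3}; cheapest assignment that respects the capacities:
  #2 (cap 10, load 7): A, C — cost 2×11 + 5×5 = 47
  #3 (cap 11, load 11): B, D — cost 9×3 + 2×3 = 33
  Shipping 80, fixed 61 → total 141.
  Any other capacity-feasible assignment to {#2, #3} ships for at least 80.
Compare {#1, #2}: its best feasible assignment gives total 145.
Compare {#1, #2, #3}: its best feasible assignment gives total 151.
Every other set of open sites that can feasibly serve all demand totals ≥ 145 even under its best assignment. Minimum: 141.

141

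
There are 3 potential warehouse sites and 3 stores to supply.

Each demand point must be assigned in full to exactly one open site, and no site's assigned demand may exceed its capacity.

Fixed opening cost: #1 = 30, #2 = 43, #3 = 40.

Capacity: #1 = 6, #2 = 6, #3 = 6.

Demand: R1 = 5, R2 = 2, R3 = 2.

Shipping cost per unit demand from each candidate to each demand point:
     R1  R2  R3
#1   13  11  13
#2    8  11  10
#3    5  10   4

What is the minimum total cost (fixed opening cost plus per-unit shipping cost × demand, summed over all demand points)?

Open {#1, #3}; cheapest assignment that respects the capacities:
  #1 (cap 6, load 4): R2, R3 — cost 2×11 + 2×13 = 48
  #3 (cap 6, load 5): R1 — cost 5×5 = 25
  Shipping 73, fixed 70 → total 143.
  Any other capacity-feasible assignment to {#1, #3} ships for at least 73.
Compare {#2, #3}: its best feasible assignment gives total 150.
Compare {#1, #2}: its best feasible assignment gives total 161.
Every other set of open sites that can feasibly serve all demand totals ≥ 150 even under its best assignment. Minimum: 143.

143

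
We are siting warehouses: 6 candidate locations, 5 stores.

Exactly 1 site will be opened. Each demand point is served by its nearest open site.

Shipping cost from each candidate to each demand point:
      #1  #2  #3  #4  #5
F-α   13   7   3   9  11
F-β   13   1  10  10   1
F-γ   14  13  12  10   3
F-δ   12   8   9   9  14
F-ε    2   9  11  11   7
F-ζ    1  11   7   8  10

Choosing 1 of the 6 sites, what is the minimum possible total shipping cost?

35

Open {F-β}.
  #1→F-β 13, #2→F-β 1, #3→F-β 10, #4→F-β 10, #5→F-β 1  ⇒ total 35.
Compare {F-ζ}: total 37.
Compare {F-ε}: total 40.
No size-1 selection does better; minimum is 35.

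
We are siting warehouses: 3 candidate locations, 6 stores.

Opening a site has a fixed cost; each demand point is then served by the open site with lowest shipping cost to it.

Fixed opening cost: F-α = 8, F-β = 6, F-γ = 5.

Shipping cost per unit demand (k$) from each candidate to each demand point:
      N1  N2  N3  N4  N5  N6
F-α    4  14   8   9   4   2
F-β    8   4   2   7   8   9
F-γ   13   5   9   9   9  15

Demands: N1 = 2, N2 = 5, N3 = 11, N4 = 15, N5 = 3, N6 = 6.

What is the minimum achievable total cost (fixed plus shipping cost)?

193

Open {F-α, F-β}: assign each demand point to its cheapest open site.
  N1→F-α 2×4=8, N2→F-β 5×4=20, N3→F-β 11×2=22, N4→F-β 15×7=105, N5→F-α 3×4=12, N6→F-α 6×2=12
  shipping cost 179, fixed 14 → total 193.
Compare {F-α, F-β, F-γ}: shipping cost 179 + fixed 19 = 198.
Compare {F-β}: shipping cost 241 + fixed 6 = 247.
Compare {F-β, F-γ}: shipping cost 241 + fixed 11 = 252.
All other subsets cost ≥ 198. Minimum total cost: 193.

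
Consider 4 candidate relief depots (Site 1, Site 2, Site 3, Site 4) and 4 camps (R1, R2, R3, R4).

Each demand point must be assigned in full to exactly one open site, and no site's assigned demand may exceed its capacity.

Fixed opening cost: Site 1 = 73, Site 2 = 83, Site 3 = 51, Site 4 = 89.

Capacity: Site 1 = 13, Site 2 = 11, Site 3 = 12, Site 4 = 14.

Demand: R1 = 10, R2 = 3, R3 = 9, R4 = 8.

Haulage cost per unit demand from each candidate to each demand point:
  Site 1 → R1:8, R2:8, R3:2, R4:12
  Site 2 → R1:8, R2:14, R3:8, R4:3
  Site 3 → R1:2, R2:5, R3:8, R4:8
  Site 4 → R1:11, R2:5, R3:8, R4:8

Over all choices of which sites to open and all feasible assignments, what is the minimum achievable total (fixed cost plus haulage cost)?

Open {Site 1, Site 2, Site 3}; cheapest assignment that respects the capacities:
  Site 1 (cap 13, load 12): R2, R3 — cost 3×8 + 9×2 = 42
  Site 2 (cap 11, load 8): R4 — cost 8×3 = 24
  Site 3 (cap 12, load 10): R1 — cost 10×2 = 20
  Shipping 86, fixed 207 → total 293.
  Any other capacity-feasible assignment to {Site 1, Site 2, Site 3} ships for at least 86.
Compare {Site 1, Site 3, Site 4}: its best feasible assignment gives total 330.
Compare {Site 2, Site 3, Site 4}: its best feasible assignment gives total 354.
Every other set of open sites that can feasibly serve all demand totals ≥ 330 even under its best assignment. Minimum: 293.

293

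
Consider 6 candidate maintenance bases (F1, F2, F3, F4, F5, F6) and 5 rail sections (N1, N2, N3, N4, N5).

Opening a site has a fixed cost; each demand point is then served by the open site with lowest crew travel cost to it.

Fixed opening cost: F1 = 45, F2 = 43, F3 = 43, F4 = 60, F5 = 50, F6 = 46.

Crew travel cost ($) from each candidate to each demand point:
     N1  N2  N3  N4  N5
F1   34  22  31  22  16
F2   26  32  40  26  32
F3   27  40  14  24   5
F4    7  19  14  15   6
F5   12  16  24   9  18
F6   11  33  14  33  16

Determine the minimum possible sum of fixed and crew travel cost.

Open {F4}: assign each demand point to its cheapest open site.
  N1→F4 7, N2→F4 19, N3→F4 14, N4→F4 15, N5→F4 6
  crew travel cost 61, fixed 60 → total 121.
Compare {F5}: crew travel cost 79 + fixed 50 = 129.
Compare {F3, F5}: crew travel cost 56 + fixed 93 = 149.
Compare {F3}: crew travel cost 110 + fixed 43 = 153.
All other subsets cost ≥ 129. Minimum total cost: 121.

121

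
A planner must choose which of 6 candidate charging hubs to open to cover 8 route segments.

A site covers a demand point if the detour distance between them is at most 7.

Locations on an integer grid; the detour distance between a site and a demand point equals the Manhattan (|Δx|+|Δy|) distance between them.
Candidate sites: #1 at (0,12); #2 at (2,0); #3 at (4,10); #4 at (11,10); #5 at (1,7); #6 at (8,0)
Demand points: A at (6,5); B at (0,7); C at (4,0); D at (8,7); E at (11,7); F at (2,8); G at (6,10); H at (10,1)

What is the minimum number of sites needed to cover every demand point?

3

Coverage sets (demand points within 7 of each site):
  #1: {B, F}
  #2: {C}
  #3: {A, B, D, F, G}
  #4: {D, E, G}
  #5: {A, B, D, F}
  #6: {A, C, D, H}
No 2 sites suffice: every size-2 union leaves at least one demand point uncovered.
But {#1, #4, #6} covers everything, so the minimum is 3.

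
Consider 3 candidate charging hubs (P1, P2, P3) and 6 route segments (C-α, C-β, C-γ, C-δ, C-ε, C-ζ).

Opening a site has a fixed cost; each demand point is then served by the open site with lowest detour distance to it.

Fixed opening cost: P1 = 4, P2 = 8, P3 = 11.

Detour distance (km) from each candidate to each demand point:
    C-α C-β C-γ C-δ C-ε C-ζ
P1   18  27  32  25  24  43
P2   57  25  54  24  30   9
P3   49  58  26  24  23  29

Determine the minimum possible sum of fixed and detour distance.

Open {P1, P2}: assign each demand point to its cheapest open site.
  C-α→P1 18, C-β→P2 25, C-γ→P1 32, C-δ→P2 24, C-ε→P1 24, C-ζ→P2 9
  detour distance 132, fixed 12 → total 144.
Compare {P1, P2, P3}: detour distance 125 + fixed 23 = 148.
Compare {P1, P3}: detour distance 147 + fixed 15 = 162.
Compare {P1}: detour distance 169 + fixed 4 = 173.
All other subsets cost ≥ 148. Minimum total cost: 144.

144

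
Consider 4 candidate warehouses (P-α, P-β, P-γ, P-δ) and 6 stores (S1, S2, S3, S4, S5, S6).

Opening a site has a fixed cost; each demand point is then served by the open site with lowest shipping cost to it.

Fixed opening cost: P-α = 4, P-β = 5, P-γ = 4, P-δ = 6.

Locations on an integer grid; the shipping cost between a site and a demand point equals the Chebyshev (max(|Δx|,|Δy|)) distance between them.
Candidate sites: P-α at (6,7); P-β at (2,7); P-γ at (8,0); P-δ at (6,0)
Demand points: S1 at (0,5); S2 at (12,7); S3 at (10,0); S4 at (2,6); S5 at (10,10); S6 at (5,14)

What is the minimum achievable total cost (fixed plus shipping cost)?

35

Open {P-α, P-β, P-γ}: assign each demand point to its cheapest open site.
  S1→P-β 2, S2→P-α 6, S3→P-γ 2, S4→P-β 1, S5→P-α 4, S6→P-α 7
  shipping cost 22, fixed 13 → total 35.
Compare {P-α, P-β}: shipping cost 27 + fixed 9 = 36.
Compare {P-β, P-γ}: shipping cost 27 + fixed 9 = 36.
Compare {P-α, P-γ}: shipping cost 29 + fixed 8 = 37.
All other subsets cost ≥ 36. Minimum total cost: 35.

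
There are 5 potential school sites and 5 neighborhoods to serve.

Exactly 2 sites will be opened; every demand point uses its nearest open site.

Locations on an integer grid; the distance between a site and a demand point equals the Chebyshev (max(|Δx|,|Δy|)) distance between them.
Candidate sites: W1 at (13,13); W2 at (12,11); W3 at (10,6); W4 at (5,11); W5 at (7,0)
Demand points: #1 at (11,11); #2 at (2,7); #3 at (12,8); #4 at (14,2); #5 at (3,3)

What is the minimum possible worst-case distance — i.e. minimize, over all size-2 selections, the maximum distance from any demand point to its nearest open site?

Open {W1, W5}.
  Farthest demand point is #2 at distance 7 (to W5); all others are ≤ 7.
With {W2, W5} the worst case is 7.
With {W3, W4} the worst case is 7.
No size-2 selection achieves below 7.

7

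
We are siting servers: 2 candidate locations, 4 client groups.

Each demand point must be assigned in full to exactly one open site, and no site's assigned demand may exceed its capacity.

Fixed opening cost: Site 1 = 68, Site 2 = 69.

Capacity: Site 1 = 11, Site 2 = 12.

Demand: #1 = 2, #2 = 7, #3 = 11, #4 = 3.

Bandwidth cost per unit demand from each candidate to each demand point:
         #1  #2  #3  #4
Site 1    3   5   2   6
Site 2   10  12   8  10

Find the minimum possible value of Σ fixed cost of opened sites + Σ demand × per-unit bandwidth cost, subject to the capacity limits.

Open {Site 1, Site 2}; cheapest assignment that respects the capacities:
  Site 1 (cap 11, load 11): #3 — cost 11×2 = 22
  Site 2 (cap 12, load 12): #1, #2, #4 — cost 2×10 + 7×12 + 3×10 = 134
  Shipping 156, fixed 137 → total 293.
  Any other capacity-feasible assignment to {Site 1, Site 2} ships for at least 156.
Total demand is 23 and no other set of sites has combined capacity ≥ 23, so {Site 1, Site 2} is the only feasible choice of open sites. Minimum: 293.

293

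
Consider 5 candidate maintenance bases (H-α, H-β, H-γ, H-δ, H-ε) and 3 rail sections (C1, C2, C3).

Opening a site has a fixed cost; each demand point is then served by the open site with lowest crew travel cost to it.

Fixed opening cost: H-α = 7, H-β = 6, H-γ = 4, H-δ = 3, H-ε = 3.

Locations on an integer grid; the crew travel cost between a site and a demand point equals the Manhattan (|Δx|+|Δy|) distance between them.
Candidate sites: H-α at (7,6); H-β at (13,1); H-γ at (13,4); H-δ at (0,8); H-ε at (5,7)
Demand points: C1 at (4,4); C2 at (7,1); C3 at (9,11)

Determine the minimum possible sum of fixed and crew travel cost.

23

Open {H-ε}: assign each demand point to its cheapest open site.
  C1→H-ε 4, C2→H-ε 8, C3→H-ε 8
  crew travel cost 20, fixed 3 → total 23.
Compare {H-α}: crew travel cost 17 + fixed 7 = 24.
Compare {H-α, H-ε}: crew travel cost 16 + fixed 10 = 26.
Compare {H-δ, H-ε}: crew travel cost 20 + fixed 6 = 26.
All other subsets cost ≥ 24. Minimum total cost: 23.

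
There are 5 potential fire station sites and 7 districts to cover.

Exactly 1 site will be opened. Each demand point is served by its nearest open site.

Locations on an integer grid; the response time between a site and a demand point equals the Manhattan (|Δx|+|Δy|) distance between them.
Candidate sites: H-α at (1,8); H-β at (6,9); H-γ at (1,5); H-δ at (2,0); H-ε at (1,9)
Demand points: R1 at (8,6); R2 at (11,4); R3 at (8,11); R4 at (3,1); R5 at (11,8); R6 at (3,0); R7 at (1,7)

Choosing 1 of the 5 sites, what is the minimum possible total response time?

Open {H-β}.
  R1→H-β 5, R2→H-β 10, R3→H-β 4, R4→H-β 11, R5→H-β 6, R6→H-β 12, R7→H-β 7  ⇒ total 55.
Compare {H-γ}: total 60.
Compare {H-α}: total 63.
No size-1 selection does better; minimum is 55.

55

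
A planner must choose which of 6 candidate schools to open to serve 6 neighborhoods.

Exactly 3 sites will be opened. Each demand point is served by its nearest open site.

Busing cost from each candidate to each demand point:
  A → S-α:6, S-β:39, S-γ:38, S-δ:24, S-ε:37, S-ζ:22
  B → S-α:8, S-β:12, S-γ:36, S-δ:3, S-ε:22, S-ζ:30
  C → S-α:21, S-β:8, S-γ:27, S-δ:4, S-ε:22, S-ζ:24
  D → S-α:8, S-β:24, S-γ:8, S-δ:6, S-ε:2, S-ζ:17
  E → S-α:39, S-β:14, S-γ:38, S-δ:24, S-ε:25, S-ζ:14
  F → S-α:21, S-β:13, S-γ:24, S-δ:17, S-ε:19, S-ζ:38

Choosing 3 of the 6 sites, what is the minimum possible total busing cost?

44

Open {C, D, E}.
  S-α→D 8, S-β→C 8, S-γ→D 8, S-δ→C 4, S-ε→D 2, S-ζ→E 14  ⇒ total 44.
Compare {A, C, D}: total 45.
Compare {B, C, D}: total 46.
No size-3 selection does better; minimum is 44.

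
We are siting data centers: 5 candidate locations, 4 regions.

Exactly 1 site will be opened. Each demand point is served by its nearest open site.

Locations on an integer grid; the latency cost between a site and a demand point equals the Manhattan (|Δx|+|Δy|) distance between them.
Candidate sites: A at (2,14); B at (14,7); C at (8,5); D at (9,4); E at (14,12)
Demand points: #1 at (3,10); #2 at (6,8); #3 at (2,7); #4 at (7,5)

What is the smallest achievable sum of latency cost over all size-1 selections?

24

Open {C}.
  #1→C 10, #2→C 5, #3→C 8, #4→C 1  ⇒ total 24.
Compare {D}: total 32.
Compare {A}: total 36.
No size-1 selection does better; minimum is 24.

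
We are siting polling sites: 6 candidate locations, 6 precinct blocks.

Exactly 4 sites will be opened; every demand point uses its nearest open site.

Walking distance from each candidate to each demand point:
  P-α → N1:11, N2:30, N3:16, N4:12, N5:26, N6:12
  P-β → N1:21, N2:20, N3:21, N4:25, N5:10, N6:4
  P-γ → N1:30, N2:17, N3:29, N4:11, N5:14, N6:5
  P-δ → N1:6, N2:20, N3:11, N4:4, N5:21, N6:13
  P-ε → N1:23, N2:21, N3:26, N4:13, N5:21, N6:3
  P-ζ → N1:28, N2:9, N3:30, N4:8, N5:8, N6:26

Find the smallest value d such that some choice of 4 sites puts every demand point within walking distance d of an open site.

11

Open {P-α, P-β, P-δ, P-ζ}.
  Farthest demand point is N3 at walking distance 11 (to P-δ); all others are ≤ 11.
With {P-α, P-γ, P-δ, P-ζ} the worst case is 11.
With {P-α, P-δ, P-ε, P-ζ} the worst case is 11.
No size-4 selection achieves below 11.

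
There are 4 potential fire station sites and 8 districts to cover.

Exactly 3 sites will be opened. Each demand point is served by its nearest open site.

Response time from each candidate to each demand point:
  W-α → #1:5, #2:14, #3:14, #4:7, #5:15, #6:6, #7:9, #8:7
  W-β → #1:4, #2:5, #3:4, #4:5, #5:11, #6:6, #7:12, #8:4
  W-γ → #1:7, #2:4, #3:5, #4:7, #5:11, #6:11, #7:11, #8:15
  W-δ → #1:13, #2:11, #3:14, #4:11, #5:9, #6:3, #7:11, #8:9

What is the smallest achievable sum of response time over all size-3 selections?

43

Open {W-α, W-β, W-δ}.
  #1→W-β 4, #2→W-β 5, #3→W-β 4, #4→W-β 5, #5→W-δ 9, #6→W-δ 3, #7→W-α 9, #8→W-β 4  ⇒ total 43.
Compare {W-β, W-γ, W-δ}: total 44.
Compare {W-α, W-β, W-γ}: total 47.
No size-3 selection does better; minimum is 43.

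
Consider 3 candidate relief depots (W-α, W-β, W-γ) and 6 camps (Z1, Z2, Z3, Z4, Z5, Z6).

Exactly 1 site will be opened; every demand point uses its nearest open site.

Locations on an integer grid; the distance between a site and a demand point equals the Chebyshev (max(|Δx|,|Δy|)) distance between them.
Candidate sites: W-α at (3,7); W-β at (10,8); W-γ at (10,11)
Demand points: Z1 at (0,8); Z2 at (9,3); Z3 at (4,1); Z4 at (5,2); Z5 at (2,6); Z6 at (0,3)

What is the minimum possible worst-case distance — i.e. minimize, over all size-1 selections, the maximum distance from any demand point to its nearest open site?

6

Open {W-α}.
  Farthest demand point is Z2 at distance 6 (to W-α); all others are ≤ 6.
With {W-β} the worst case is 10.
With {W-γ} the worst case is 10.
No size-1 selection achieves below 6.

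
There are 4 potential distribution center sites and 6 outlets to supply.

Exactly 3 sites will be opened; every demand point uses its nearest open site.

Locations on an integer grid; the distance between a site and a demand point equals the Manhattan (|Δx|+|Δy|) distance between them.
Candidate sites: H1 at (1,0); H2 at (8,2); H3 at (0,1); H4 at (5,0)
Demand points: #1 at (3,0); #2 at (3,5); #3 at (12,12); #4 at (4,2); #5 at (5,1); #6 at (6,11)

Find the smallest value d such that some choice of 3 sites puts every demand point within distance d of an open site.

14

Open {H1, H2, H3}.
  Farthest demand point is #3 at distance 14 (to H2); all others are ≤ 14.
With {H1, H2, H4} the worst case is 14.
With {H2, H3, H4} the worst case is 14.
No size-3 selection achieves below 14.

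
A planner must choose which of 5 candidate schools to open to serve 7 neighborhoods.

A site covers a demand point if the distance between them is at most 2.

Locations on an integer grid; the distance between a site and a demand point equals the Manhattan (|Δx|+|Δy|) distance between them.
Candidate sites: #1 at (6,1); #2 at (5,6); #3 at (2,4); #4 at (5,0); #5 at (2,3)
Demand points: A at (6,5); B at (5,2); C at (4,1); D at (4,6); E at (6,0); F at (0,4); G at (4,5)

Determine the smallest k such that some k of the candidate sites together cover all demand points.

Coverage sets (demand points within 2 of each site):
  #1: {B, C, E}
  #2: {A, D, G}
  #3: {F}
  #4: {B, C, E}
  #5: {}
No 2 sites suffice: every size-2 union leaves at least one demand point uncovered.
But {#1, #2, #3} covers everything, so the minimum is 3.

3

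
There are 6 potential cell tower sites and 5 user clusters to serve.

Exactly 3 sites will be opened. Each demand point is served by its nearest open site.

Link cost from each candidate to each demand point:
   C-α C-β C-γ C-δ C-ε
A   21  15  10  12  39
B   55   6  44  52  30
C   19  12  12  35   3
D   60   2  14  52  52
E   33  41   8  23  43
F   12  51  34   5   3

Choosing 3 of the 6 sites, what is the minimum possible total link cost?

30

Open {D, E, F}.
  C-α→F 12, C-β→D 2, C-γ→E 8, C-δ→F 5, C-ε→F 3  ⇒ total 30.
Compare {A, D, F}: total 32.
Compare {B, E, F}: total 34.
No size-3 selection does better; minimum is 30.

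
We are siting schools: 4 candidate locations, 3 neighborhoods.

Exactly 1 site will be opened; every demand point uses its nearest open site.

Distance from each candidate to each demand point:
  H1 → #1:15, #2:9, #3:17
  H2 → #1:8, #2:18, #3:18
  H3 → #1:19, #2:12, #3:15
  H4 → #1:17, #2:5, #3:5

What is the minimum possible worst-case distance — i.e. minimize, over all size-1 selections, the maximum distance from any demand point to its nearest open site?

Open {H1}.
  Farthest demand point is #3 at distance 17 (to H1); all others are ≤ 17.
With {H4} the worst case is 17.
With {H2} the worst case is 18.
No size-1 selection achieves below 17.

17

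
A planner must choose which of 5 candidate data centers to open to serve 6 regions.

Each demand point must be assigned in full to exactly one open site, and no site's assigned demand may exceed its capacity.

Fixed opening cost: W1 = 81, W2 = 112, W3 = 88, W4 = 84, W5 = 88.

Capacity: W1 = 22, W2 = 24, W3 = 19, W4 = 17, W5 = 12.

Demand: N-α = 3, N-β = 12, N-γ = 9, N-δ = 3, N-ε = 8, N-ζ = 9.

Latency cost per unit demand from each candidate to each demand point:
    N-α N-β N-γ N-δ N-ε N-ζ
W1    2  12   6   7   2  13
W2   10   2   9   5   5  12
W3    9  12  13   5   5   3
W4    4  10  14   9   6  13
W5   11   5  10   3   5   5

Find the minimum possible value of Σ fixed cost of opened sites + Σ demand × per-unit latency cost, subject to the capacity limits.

Open {W1, W2}; cheapest assignment that respects the capacities:
  W1 (cap 22, load 20): N-α, N-γ, N-ε — cost 3×2 + 9×6 + 8×2 = 76
  W2 (cap 24, load 24): N-β, N-δ, N-ζ — cost 12×2 + 3×5 + 9×12 = 147
  Shipping 223, fixed 193 → total 416.
  Any other capacity-feasible assignment to {W1, W2} ships for at least 223.
Compare {W1, W2, W3}: its best feasible assignment gives total 423.
Compare {W1, W2, W5}: its best feasible assignment gives total 435.
Every other set of open sites that can feasibly serve all demand totals ≥ 423 even under its best assignment. Minimum: 416.

416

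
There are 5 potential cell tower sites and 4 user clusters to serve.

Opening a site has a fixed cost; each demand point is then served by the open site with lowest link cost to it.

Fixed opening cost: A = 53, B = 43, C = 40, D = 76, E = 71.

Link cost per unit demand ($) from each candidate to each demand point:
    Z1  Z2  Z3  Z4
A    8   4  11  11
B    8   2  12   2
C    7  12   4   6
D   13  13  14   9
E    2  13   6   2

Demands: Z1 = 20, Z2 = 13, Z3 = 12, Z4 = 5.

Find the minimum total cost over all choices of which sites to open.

262

Open {B, E}: assign each demand point to its cheapest open site.
  Z1→E 20×2=40, Z2→B 13×2=26, Z3→E 12×6=72, Z4→B 5×2=10
  link cost 148, fixed 114 → total 262.
Compare {B, C, E}: link cost 124 + fixed 154 = 278.
Compare {A, E}: link cost 174 + fixed 124 = 298.
Compare {B, C}: link cost 224 + fixed 83 = 307.
All other subsets cost ≥ 278. Minimum total cost: 262.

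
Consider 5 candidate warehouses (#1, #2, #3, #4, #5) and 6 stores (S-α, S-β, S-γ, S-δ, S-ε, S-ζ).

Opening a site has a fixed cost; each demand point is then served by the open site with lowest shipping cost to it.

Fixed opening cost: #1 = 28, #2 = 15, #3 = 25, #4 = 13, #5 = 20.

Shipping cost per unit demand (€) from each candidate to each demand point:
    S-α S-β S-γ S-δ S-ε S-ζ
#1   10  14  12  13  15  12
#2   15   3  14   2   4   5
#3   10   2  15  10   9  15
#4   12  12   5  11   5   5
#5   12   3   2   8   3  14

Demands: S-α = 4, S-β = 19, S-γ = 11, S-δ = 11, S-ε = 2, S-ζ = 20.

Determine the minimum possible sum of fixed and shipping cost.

288

Open {#2, #3, #5}: assign each demand point to its cheapest open site.
  S-α→#3 4×10=40, S-β→#3 19×2=38, S-γ→#5 11×2=22, S-δ→#2 11×2=22, S-ε→#5 2×3=6, S-ζ→#2 20×5=100
  shipping cost 228, fixed 60 → total 288.
Compare {#2, #5}: shipping cost 255 + fixed 35 = 290.
Compare {#2, #3, #4, #5}: shipping cost 228 + fixed 73 = 301.
Compare {#2, #4, #5}: shipping cost 255 + fixed 48 = 303.
All other subsets cost ≥ 290. Minimum total cost: 288.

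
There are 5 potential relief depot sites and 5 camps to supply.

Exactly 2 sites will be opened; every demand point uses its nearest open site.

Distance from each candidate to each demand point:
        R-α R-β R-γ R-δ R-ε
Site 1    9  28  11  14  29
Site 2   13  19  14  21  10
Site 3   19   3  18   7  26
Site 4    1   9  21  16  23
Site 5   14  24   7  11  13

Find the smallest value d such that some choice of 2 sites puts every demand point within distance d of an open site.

Open {Site 4, Site 5}.
  Farthest demand point is R-ε at distance 13 (to Site 5); all others are ≤ 13.
With {Site 2, Site 3} the worst case is 14.
With {Site 3, Site 5} the worst case is 14.
No size-2 selection achieves below 13.

13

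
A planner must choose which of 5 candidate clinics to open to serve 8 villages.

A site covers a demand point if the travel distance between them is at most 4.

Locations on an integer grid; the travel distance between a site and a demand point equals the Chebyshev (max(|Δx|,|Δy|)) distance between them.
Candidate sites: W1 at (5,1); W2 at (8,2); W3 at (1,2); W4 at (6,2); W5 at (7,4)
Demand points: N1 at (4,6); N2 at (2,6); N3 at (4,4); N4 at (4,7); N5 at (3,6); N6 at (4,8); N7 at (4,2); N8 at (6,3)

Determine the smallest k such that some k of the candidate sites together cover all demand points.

Coverage sets (demand points within 4 of each site):
  W1: {N3, N7, N8}
  W2: {N1, N3, N7, N8}
  W3: {N1, N2, N3, N5, N7}
  W4: {N1, N2, N3, N5, N7, N8}
  W5: {N1, N3, N4, N5, N6, N7, N8}
No single site covers all 8 demand points.
But {W3, W5} covers everything, so the minimum is 2.

2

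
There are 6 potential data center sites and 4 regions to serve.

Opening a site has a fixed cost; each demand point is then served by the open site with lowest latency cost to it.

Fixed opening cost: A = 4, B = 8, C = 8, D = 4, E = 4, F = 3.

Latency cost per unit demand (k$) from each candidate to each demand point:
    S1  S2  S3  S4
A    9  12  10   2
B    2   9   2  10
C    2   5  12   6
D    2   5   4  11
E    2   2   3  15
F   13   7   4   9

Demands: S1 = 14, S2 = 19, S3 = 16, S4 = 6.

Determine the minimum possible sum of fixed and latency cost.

126

Open {A, B, E}: assign each demand point to its cheapest open site.
  S1→B 14×2=28, S2→E 19×2=38, S3→B 16×2=32, S4→A 6×2=12
  latency cost 110, fixed 16 → total 126.
Compare {A, B, E, F}: latency cost 110 + fixed 19 = 129.
Compare {A, B, D, E}: latency cost 110 + fixed 20 = 130.
Compare {A, B, D, E, F}: latency cost 110 + fixed 23 = 133.
All other subsets cost ≥ 129. Minimum total cost: 126.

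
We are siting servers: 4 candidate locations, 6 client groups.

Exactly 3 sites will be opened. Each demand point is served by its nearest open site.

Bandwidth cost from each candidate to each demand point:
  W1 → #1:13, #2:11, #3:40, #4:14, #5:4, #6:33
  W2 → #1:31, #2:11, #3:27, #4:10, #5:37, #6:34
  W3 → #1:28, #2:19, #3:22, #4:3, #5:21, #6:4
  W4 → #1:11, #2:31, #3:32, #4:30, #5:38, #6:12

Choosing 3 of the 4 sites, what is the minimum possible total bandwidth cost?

Open {W1, W3, W4}.
  #1→W4 11, #2→W1 11, #3→W3 22, #4→W3 3, #5→W1 4, #6→W3 4  ⇒ total 55.
Compare {W1, W2, W3}: total 57.
Compare {W2, W3, W4}: total 72.
No size-3 selection does better; minimum is 55.

55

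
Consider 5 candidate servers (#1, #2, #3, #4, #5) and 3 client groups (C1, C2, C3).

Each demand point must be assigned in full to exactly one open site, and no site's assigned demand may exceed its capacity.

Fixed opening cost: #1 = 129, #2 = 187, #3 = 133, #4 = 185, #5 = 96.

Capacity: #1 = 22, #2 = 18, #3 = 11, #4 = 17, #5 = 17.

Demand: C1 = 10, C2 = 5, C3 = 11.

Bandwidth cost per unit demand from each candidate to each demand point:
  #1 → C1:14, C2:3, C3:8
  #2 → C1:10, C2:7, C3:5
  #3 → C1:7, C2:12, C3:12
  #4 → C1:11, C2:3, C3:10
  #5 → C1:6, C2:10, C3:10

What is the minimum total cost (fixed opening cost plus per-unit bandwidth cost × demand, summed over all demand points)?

Open {#1, #5}; cheapest assignment that respects the capacities:
  #1 (cap 22, load 16): C2, C3 — cost 5×3 + 11×8 = 103
  #5 (cap 17, load 10): C1 — cost 10×6 = 60
  Shipping 163, fixed 225 → total 388.
  Any other capacity-feasible assignment to {#1, #5} ships for at least 163.
Compare {#2, #5}: its best feasible assignment gives total 433.
Compare {#1, #3}: its best feasible assignment gives total 435.
Every other set of open sites that can feasibly serve all demand totals ≥ 433 even under its best assignment. Minimum: 388.

388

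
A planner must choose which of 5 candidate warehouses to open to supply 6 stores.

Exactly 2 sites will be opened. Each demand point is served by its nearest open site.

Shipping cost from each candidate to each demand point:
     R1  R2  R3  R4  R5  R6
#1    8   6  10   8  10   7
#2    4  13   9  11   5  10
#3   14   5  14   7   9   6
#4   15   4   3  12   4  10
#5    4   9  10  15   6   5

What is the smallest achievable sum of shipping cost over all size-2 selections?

Open {#4, #5}.
  R1→#5 4, R2→#4 4, R3→#4 3, R4→#4 12, R5→#4 4, R6→#5 5  ⇒ total 32.
Compare {#1, #4}: total 34.
Compare {#2, #3}: total 36.
No size-2 selection does better; minimum is 32.

32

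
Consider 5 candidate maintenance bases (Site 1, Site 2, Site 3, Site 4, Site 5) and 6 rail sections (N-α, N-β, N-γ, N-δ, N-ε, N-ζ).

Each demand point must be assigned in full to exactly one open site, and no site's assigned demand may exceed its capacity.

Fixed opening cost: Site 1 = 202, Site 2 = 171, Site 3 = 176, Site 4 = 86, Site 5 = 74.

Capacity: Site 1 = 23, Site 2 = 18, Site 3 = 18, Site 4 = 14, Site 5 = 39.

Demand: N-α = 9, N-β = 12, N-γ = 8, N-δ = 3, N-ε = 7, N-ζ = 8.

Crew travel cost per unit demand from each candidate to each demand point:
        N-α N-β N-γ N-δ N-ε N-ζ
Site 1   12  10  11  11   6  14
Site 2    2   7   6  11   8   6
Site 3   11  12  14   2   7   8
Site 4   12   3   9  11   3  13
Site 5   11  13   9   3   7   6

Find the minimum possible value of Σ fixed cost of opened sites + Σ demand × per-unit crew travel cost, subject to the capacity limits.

473

Open {Site 4, Site 5}; cheapest assignment that respects the capacities:
  Site 4 (cap 14, load 12): N-β — cost 12×3 = 36
  Site 5 (cap 39, load 35): N-α, N-γ, N-δ, N-ε, N-ζ — cost 9×11 + 8×9 + 3×3 + 7×7 + 8×6 = 277
  Shipping 313, fixed 160 → total 473.
  Any other capacity-feasible assignment to {Site 4, Site 5} ships for at least 313.
Compare {Site 2, Site 4, Site 5}: its best feasible assignment gives total 539.
Compare {Site 2, Site 5}: its best feasible assignment gives total 573.
Every other set of open sites that can feasibly serve all demand totals ≥ 539 even under its best assignment. Minimum: 473.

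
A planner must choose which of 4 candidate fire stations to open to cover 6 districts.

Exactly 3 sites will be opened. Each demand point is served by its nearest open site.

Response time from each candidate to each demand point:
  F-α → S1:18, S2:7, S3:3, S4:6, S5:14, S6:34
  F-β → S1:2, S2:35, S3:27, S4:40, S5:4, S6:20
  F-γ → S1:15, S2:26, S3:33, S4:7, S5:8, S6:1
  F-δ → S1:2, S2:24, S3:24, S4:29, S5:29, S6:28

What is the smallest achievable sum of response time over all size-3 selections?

Open {F-α, F-β, F-γ}.
  S1→F-β 2, S2→F-α 7, S3→F-α 3, S4→F-α 6, S5→F-β 4, S6→F-γ 1  ⇒ total 23.
Compare {F-α, F-γ, F-δ}: total 27.
Compare {F-α, F-β, F-δ}: total 42.
No size-3 selection does better; minimum is 23.

23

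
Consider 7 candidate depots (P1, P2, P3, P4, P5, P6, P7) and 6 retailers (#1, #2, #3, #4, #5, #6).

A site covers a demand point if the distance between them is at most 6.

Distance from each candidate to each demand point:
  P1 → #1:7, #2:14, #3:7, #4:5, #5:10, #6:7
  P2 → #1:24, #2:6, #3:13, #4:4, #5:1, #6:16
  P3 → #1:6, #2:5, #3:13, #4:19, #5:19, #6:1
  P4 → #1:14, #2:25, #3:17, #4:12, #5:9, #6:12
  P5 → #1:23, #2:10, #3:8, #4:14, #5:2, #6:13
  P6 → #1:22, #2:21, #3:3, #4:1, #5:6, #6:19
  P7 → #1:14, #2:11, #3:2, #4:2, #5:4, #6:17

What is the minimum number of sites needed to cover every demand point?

2

Coverage sets (demand points within 6 of each site):
  P1: {#4}
  P2: {#2, #4, #5}
  P3: {#1, #2, #6}
  P4: {}
  P5: {#5}
  P6: {#3, #4, #5}
  P7: {#3, #4, #5}
No single site covers all 6 demand points.
But {P3, P6} covers everything, so the minimum is 2.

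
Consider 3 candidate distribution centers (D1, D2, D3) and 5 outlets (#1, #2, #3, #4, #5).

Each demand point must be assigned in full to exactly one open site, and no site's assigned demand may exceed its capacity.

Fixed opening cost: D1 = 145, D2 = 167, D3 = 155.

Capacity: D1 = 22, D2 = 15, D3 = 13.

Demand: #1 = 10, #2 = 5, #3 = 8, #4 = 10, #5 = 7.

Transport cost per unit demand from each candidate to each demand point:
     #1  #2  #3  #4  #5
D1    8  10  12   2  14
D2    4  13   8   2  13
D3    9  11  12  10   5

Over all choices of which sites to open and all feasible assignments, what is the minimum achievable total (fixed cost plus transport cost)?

Open {D1, D2, D3}; cheapest assignment that respects the capacities:
  D1 (cap 22, load 18): #3, #4 — cost 8×12 + 10×2 = 116
  D2 (cap 15, load 10): #1 — cost 10×4 = 40
  D3 (cap 13, load 12): #2, #5 — cost 5×11 + 7×5 = 90
  Shipping 246, fixed 467 → total 713.
  Any other capacity-feasible assignment to {D1, D2, D3} ships for at least 246.
Total demand is 40 and no other set of sites has combined capacity ≥ 40, so {D1, D2, D3} is the only feasible choice of open sites. Minimum: 713.

713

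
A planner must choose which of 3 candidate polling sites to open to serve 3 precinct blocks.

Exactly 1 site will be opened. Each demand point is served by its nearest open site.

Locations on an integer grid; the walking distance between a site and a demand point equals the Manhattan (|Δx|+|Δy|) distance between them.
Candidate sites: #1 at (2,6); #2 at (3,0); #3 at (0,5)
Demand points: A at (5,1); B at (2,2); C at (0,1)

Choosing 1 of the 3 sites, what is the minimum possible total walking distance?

10

Open {#2}.
  A→#2 3, B→#2 3, C→#2 4  ⇒ total 10.
Compare {#3}: total 18.
Compare {#1}: total 19.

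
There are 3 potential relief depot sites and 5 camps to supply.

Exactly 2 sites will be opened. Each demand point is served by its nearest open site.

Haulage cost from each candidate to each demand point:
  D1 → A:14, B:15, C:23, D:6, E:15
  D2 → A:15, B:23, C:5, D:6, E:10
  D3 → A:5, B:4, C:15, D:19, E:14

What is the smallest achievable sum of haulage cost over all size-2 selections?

Open {D2, D3}.
  A→D3 5, B→D3 4, C→D2 5, D→D2 6, E→D2 10  ⇒ total 30.
Compare {D1, D3}: total 44.
Compare {D1, D2}: total 50.

30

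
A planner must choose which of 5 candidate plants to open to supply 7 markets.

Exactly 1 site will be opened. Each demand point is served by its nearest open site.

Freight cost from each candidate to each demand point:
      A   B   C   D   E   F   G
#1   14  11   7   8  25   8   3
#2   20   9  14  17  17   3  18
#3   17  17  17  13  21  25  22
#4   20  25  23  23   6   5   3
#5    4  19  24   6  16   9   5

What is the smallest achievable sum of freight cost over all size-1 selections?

76

Open {#1}.
  A→#1 14, B→#1 11, C→#1 7, D→#1 8, E→#1 25, F→#1 8, G→#1 3  ⇒ total 76.
Compare {#5}: total 83.
Compare {#2}: total 98.
No size-1 selection does better; minimum is 76.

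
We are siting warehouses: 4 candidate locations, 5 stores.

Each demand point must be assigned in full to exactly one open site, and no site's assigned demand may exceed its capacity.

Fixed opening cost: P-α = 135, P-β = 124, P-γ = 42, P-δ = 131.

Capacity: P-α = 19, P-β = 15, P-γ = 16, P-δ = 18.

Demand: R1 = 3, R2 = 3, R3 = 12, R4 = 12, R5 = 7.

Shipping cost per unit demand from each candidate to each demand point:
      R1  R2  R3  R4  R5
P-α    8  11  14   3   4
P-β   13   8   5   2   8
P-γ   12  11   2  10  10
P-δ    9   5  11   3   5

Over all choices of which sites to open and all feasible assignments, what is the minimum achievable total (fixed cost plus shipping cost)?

Open {P-β, P-γ, P-δ}; cheapest assignment that respects the capacities:
  P-β (cap 15, load 12): R4 — cost 12×2 = 24
  P-γ (cap 16, load 12): R3 — cost 12×2 = 24
  P-δ (cap 18, load 13): R1, R2, R5 — cost 3×9 + 3×5 + 7×5 = 77
  Shipping 125, fixed 297 → total 422.
  Any other capacity-feasible assignment to {P-β, P-γ, P-δ} ships for at least 125.
Compare {P-α, P-β, P-γ}: its best feasible assignment gives total 425.
Compare {P-α, P-γ, P-δ}: its best feasible assignment gives total 435.
Every other set of open sites that can feasibly serve all demand totals ≥ 425 even under its best assignment. Minimum: 422.

422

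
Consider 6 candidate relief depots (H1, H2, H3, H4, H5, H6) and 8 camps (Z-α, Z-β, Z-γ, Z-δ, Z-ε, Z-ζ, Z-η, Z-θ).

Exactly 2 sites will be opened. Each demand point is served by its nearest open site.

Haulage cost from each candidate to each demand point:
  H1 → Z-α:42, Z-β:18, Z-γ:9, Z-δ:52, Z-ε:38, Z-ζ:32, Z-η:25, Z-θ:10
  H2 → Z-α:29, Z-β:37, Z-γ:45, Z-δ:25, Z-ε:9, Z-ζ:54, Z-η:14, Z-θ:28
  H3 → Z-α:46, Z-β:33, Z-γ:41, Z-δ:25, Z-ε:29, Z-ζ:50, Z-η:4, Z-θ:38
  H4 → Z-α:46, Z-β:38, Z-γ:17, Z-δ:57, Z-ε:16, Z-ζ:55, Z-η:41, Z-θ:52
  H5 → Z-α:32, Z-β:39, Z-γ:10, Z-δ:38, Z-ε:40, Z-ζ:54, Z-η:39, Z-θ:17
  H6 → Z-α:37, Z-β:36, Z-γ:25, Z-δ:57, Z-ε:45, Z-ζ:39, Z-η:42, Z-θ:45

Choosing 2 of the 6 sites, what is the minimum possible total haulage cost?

Open {H1, H2}.
  Z-α→H2 29, Z-β→H1 18, Z-γ→H1 9, Z-δ→H2 25, Z-ε→H2 9, Z-ζ→H1 32, Z-η→H2 14, Z-θ→H1 10  ⇒ total 146.
Compare {H1, H3}: total 169.
Compare {H2, H5}: total 195.
No size-2 selection does better; minimum is 146.

146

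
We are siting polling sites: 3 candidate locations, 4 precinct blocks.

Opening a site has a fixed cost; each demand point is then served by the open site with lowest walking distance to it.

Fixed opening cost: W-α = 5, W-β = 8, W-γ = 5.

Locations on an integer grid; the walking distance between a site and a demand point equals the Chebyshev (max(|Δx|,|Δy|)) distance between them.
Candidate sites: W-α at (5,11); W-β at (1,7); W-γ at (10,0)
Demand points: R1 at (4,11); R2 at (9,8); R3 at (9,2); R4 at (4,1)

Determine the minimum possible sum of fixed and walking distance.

23

Open {W-α, W-γ}: assign each demand point to its cheapest open site.
  R1→W-α 1, R2→W-α 4, R3→W-γ 2, R4→W-γ 6
  walking distance 13, fixed 10 → total 23.
Compare {W-α}: walking distance 24 + fixed 5 = 29.
Compare {W-α, W-β, W-γ}: walking distance 13 + fixed 18 = 31.
Compare {W-γ}: walking distance 27 + fixed 5 = 32.
All other subsets cost ≥ 29. Minimum total cost: 23.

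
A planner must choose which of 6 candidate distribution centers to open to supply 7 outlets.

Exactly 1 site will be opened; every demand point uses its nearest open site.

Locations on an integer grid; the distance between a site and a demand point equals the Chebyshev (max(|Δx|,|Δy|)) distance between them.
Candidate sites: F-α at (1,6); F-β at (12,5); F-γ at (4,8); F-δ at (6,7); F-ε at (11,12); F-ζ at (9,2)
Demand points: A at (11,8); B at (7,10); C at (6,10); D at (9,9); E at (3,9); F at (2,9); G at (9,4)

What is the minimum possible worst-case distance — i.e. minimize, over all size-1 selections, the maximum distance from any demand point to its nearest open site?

Open {F-δ}.
  Farthest demand point is A at distance 5 (to F-δ); all others are ≤ 5.
With {F-γ} the worst case is 7.
With {F-ζ} the worst case is 8.
No size-1 selection achieves below 5.

5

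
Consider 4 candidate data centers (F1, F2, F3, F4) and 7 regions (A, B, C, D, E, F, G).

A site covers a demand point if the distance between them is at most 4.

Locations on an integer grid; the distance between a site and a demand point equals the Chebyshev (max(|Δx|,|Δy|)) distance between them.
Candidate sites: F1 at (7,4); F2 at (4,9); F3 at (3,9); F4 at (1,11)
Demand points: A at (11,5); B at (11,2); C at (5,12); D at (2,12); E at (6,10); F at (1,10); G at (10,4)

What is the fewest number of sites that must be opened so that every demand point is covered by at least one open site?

2

Coverage sets (demand points within 4 of each site):
  F1: {A, B, G}
  F2: {C, D, E, F}
  F3: {C, D, E, F}
  F4: {C, D, F}
No single site covers all 7 demand points.
But {F1, F2} covers everything, so the minimum is 2.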